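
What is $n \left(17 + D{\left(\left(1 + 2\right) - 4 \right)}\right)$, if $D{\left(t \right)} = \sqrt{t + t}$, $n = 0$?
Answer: $0$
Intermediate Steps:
$D{\left(t \right)} = \sqrt{2} \sqrt{t}$ ($D{\left(t \right)} = \sqrt{2 t} = \sqrt{2} \sqrt{t}$)
$n \left(17 + D{\left(\left(1 + 2\right) - 4 \right)}\right) = 0 \left(17 + \sqrt{2} \sqrt{\left(1 + 2\right) - 4}\right) = 0 \left(17 + \sqrt{2} \sqrt{3 - 4}\right) = 0 \left(17 + \sqrt{2} \sqrt{-1}\right) = 0 \left(17 + \sqrt{2} i\right) = 0 \left(17 + i \sqrt{2}\right) = 0$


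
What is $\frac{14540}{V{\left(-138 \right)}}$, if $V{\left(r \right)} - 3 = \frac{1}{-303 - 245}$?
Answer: $\frac{7967920}{1643} \approx 4849.6$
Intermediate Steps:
$V{\left(r \right)} = \frac{1643}{548}$ ($V{\left(r \right)} = 3 + \frac{1}{-303 - 245} = 3 + \frac{1}{-548} = 3 - \frac{1}{548} = \frac{1643}{548}$)
$\frac{14540}{V{\left(-138 \right)}} = \frac{14540}{\frac{1643}{548}} = 14540 \cdot \frac{548}{1643} = \frac{7967920}{1643}$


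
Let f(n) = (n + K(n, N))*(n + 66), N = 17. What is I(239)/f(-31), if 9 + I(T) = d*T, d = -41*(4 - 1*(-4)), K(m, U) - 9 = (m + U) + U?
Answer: 78401/665 ≈ 117.90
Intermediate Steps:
K(m, U) = 9 + m + 2*U (K(m, U) = 9 + ((m + U) + U) = 9 + ((U + m) + U) = 9 + (m + 2*U) = 9 + m + 2*U)
f(n) = (43 + 2*n)*(66 + n) (f(n) = (n + (9 + n + 2*17))*(n + 66) = (n + (9 + n + 34))*(66 + n) = (n + (43 + n))*(66 + n) = (43 + 2*n)*(66 + n))
d = -328 (d = -41*(4 + 4) = -41*8 = -328)
I(T) = -9 - 328*T
I(239)/f(-31) = (-9 - 328*239)/(2838 + 2*(-31)² + 175*(-31)) = (-9 - 78392)/(2838 + 2*961 - 5425) = -78401/(2838 + 1922 - 5425) = -78401/(-665) = -78401*(-1/665) = 78401/665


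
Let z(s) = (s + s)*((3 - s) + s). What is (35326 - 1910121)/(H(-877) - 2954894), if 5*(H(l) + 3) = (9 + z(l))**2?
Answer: -9373975/12819524 ≈ -0.73123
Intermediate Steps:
z(s) = 6*s (z(s) = (2*s)*3 = 6*s)
H(l) = -3 + (9 + 6*l)**2/5
(35326 - 1910121)/(H(-877) - 2954894) = (35326 - 1910121)/((-3 + 9*(3 + 2*(-877))**2/5) - 2954894) = -1874795/((-3 + 9*(3 - 1754)**2/5) - 2954894) = -1874795/((-3 + (9/5)*(-1751)**2) - 2954894) = -1874795/((-3 + (9/5)*3066001) - 2954894) = -1874795/((-3 + 27594009/5) - 2954894) = -1874795/(27593994/5 - 2954894) = -1874795/12819524/5 = -1874795*5/12819524 = -9373975/12819524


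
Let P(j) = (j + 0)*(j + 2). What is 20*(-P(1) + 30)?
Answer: 540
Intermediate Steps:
P(j) = j*(2 + j)
20*(-P(1) + 30) = 20*(-(2 + 1) + 30) = 20*(-3 + 30) = 20*27 = 540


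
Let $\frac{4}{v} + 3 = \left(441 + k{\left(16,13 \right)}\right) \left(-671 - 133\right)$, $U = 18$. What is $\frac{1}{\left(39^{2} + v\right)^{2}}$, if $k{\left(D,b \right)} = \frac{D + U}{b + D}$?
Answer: $\frac{106291543028841}{245899209958152630049} \approx 4.3226 \cdot 10^{-7}$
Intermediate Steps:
$k{\left(D,b \right)} = \frac{18 + D}{D + b}$ ($k{\left(D,b \right)} = \frac{D + 18}{b + D} = \frac{18 + D}{D + b}$)
$v = - \frac{116}{10309779}$ ($v = \frac{4}{-3 + \left(441 + \frac{18 + 16}{16 + 13}\right) \left(-671 - 133\right)} = \frac{4}{-3 + \left(441 + \frac{1}{29} \cdot 34\right) \left(-804\right)} = \frac{4}{-3 + \left(441 + \frac{34}{29}\right) \left(-804\right)} = \frac{4}{-3 + \frac{12823}{29} \left(-804\right)} = \frac{4}{-3 - \frac{10309692}{29}} = \frac{4}{- \frac{10309779}{29}} = 4 \left(- \frac{29}{10309779}\right) = - \frac{116}{10309779} \approx -1.1251 \cdot 10^{-5}$)
$\frac{1}{\left(39^{2} + v\right)^{2}} = \frac{1}{\left(39^{2} - \frac{116}{10309779}\right)^{2}} = \frac{1}{\left(1521 - \frac{116}{10309779}\right)^{2}} = \frac{1}{\left(\frac{15681173743}{10309779}\right)^{2}} = \frac{1}{\frac{245899209958152630049}{106291543028841}} = \frac{106291543028841}{245899209958152630049}$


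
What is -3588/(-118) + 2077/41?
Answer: 196097/2419 ≈ 81.065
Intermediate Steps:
-3588/(-118) + 2077/41 = -3588*(-1/118) + 2077*(1/41) = 1794/59 + 2077/41 = 196097/2419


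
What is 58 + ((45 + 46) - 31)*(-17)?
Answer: -962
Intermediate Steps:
58 + ((45 + 46) - 31)*(-17) = 58 + (91 - 31)*(-17) = 58 + 60*(-17) = 58 - 1020 = -962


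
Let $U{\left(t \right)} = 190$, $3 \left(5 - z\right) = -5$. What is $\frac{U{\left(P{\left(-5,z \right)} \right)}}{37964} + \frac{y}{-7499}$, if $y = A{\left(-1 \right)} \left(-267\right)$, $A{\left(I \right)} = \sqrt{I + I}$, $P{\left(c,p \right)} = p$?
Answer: $\frac{95}{18982} + \frac{267 i \sqrt{2}}{7499} \approx 0.0050047 + 0.050353 i$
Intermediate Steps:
$z = \frac{20}{3}$ ($z = 5 - - \frac{5}{3} = 5 + \frac{5}{3} = \frac{20}{3} \approx 6.6667$)
$A{\left(I \right)} = \sqrt{2} \sqrt{I}$ ($A{\left(I \right)} = \sqrt{2 I} = \sqrt{2} \sqrt{I}$)
$y = - 267 i \sqrt{2}$ ($y = \sqrt{2} \sqrt{-1} \left(-267\right) = \sqrt{2} i \left(-267\right) = i \sqrt{2} \left(-267\right) = - 267 i \sqrt{2} \approx - 377.6 i$)
$\frac{U{\left(P{\left(-5,z \right)} \right)}}{37964} + \frac{y}{-7499} = \frac{190}{37964} + \frac{\left(-267\right) i \sqrt{2}}{-7499} = 190 \cdot \frac{1}{37964} + - 267 i \sqrt{2} \left(- \frac{1}{7499}\right) = \frac{95}{18982} + \frac{267 i \sqrt{2}}{7499}$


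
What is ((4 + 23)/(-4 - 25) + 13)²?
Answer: 122500/841 ≈ 145.66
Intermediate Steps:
((4 + 23)/(-4 - 25) + 13)² = (27/(-29) + 13)² = (27*(-1/29) + 13)² = (-27/29 + 13)² = (350/29)² = 122500/841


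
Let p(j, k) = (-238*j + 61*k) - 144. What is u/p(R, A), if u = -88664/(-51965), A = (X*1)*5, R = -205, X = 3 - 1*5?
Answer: 22166/624047685 ≈ 3.5520e-5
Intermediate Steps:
X = -2 (X = 3 - 5 = -2)
A = -10 (A = -2*1*5 = -2*5 = -10)
p(j, k) = -144 - 238*j + 61*k
u = 88664/51965 (u = -88664*(-1/51965) = 88664/51965 ≈ 1.7062)
u/p(R, A) = 88664/(51965*(-144 - 238*(-205) + 61*(-10))) = 88664/(51965*(-144 + 48790 - 610)) = (88664/51965)/48036 = (88664/51965)*(1/48036) = 22166/624047685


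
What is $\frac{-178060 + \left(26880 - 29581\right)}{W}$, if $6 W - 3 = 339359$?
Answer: $- \frac{542283}{169681} \approx -3.1959$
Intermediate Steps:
$W = \frac{169681}{3}$ ($W = \frac{1}{2} + \frac{1}{6} \cdot 339359 = \frac{1}{2} + \frac{339359}{6} = \frac{169681}{3} \approx 56560.0$)
$\frac{-178060 + \left(26880 - 29581\right)}{W} = \frac{-178060 + \left(26880 - 29581\right)}{\frac{169681}{3}} = \left(-178060 - 2701\right) \frac{3}{169681} = \left(-180761\right) \frac{3}{169681} = - \frac{542283}{169681}$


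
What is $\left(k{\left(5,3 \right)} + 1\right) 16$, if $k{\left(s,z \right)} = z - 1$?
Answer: $48$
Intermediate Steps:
$k{\left(s,z \right)} = -1 + z$
$\left(k{\left(5,3 \right)} + 1\right) 16 = \left(\left(-1 + 3\right) + 1\right) 16 = \left(2 + 1\right) 16 = 3 \cdot 16 = 48$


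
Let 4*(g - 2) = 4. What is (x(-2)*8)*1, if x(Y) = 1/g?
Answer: 8/3 ≈ 2.6667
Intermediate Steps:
g = 3 (g = 2 + (¼)*4 = 2 + 1 = 3)
x(Y) = ⅓ (x(Y) = 1/3 = ⅓)
(x(-2)*8)*1 = ((⅓)*8)*1 = (8/3)*1 = 8/3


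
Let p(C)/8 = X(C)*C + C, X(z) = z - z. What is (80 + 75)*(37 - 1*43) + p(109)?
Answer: -58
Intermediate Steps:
X(z) = 0
p(C) = 8*C (p(C) = 8*(0*C + C) = 8*(0 + C) = 8*C)
(80 + 75)*(37 - 1*43) + p(109) = (80 + 75)*(37 - 1*43) + 8*109 = 155*(37 - 43) + 872 = 155*(-6) + 872 = -930 + 872 = -58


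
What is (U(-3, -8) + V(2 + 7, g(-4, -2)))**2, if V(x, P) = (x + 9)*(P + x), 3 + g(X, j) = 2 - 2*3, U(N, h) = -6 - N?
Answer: 1089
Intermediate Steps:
g(X, j) = -7 (g(X, j) = -3 + (2 - 2*3) = -3 + (2 - 6) = -3 - 4 = -7)
V(x, P) = (9 + x)*(P + x)
(U(-3, -8) + V(2 + 7, g(-4, -2)))**2 = ((-6 - 1*(-3)) + ((2 + 7)**2 + 9*(-7) + 9*(2 + 7) - 7*(2 + 7)))**2 = ((-6 + 3) + (9**2 - 63 + 9*9 - 7*9))**2 = (-3 + (81 - 63 + 81 - 63))**2 = (-3 + 36)**2 = 33**2 = 1089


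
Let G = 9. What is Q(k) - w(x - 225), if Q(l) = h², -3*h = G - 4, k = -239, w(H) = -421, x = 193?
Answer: 3814/9 ≈ 423.78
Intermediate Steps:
h = -5/3 (h = -(9 - 4)/3 = -⅓*5 = -5/3 ≈ -1.6667)
Q(l) = 25/9 (Q(l) = (-5/3)² = 25/9)
Q(k) - w(x - 225) = 25/9 - 1*(-421) = 25/9 + 421 = 3814/9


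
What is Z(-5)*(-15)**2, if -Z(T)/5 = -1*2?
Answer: 2250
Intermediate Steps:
Z(T) = 10 (Z(T) = -(-5)*2 = -5*(-2) = 10)
Z(-5)*(-15)**2 = 10*(-15)**2 = 10*225 = 2250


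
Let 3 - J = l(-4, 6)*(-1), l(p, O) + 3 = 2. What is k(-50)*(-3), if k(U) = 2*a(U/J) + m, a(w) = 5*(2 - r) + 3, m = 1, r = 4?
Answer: 39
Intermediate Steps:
l(p, O) = -1 (l(p, O) = -3 + 2 = -1)
J = 2 (J = 3 - (-1)*(-1) = 3 - 1*1 = 3 - 1 = 2)
a(w) = -7 (a(w) = 5*(2 - 1*4) + 3 = 5*(2 - 4) + 3 = 5*(-2) + 3 = -10 + 3 = -7)
k(U) = -13 (k(U) = 2*(-7) + 1 = -14 + 1 = -13)
k(-50)*(-3) = -13*(-3) = 39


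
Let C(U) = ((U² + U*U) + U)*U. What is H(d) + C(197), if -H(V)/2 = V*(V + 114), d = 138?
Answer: 15260003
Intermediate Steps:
C(U) = U*(U + 2*U²) (C(U) = ((U² + U²) + U)*U = (2*U² + U)*U = (U + 2*U²)*U = U*(U + 2*U²))
H(V) = -2*V*(114 + V) (H(V) = -2*V*(V + 114) = -2*V*(114 + V))
H(d) + C(197) = -2*138*(114 + 138) + 197²*(1 + 2*197) = -2*138*252 + 38809*(1 + 394) = -69552 + 38809*395 = -69552 + 15329555 = 15260003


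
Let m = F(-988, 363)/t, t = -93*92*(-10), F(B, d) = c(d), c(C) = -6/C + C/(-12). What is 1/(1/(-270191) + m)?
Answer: -3729630102880/1333146333 ≈ -2797.6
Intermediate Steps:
c(C) = -6/C - C/12 (c(C) = -6/C + C*(-1/12) = -6/C - C/12)
F(B, d) = -6/d - d/12
t = 85560 (t = -8556*(-10) = 85560)
m = -4883/13803680 (m = (-6/363 - 1/12*363)/85560 = (-6*1/363 - 121/4)*(1/85560) = (-2/121 - 121/4)*(1/85560) = -14649/484*1/85560 = -4883/13803680 ≈ -0.00035375)
1/(1/(-270191) + m) = 1/(1/(-270191) - 4883/13803680) = 1/(-1/270191 - 4883/13803680) = 1/(-1333146333/3729630102880) = -3729630102880/1333146333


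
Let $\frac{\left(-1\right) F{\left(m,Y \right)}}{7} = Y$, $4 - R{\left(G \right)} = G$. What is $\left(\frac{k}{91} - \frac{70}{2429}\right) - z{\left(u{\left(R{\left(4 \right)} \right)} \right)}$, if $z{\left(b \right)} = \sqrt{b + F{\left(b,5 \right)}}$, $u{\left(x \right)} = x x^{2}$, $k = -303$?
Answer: $- \frac{106051}{31577} - i \sqrt{35} \approx -3.3585 - 5.9161 i$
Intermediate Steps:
$R{\left(G \right)} = 4 - G$
$F{\left(m,Y \right)} = - 7 Y$
$u{\left(x \right)} = x^{3}$
$z{\left(b \right)} = \sqrt{-35 + b}$ ($z{\left(b \right)} = \sqrt{b - 35} = \sqrt{-35 + b}$)
$\left(\frac{k}{91} - \frac{70}{2429}\right) - z{\left(u{\left(R{\left(4 \right)} \right)} \right)} = \left(- \frac{303}{91} - \frac{70}{2429}\right) - \sqrt{-35 + \left(4 - 4\right)^{3}} = \left(\left(-303\right) \frac{1}{91} - \frac{10}{347}\right) - \sqrt{-35 + \left(4 - 4\right)^{3}} = \left(- \frac{303}{91} - \frac{10}{347}\right) - \sqrt{-35 + 0^{3}} = - \frac{106051}{31577} - \sqrt{-35 + 0} = - \frac{106051}{31577} - \sqrt{-35} = - \frac{106051}{31577} - i \sqrt{35}$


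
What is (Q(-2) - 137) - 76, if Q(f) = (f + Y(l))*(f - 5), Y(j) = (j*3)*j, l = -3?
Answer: -388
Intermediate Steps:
Y(j) = 3*j**2 (Y(j) = (3*j)*j = 3*j**2)
Q(f) = (-5 + f)*(27 + f) (Q(f) = (f + 3*(-3)**2)*(f - 5) = (f + 3*9)*(-5 + f) = (f + 27)*(-5 + f) = (27 + f)*(-5 + f) = (-5 + f)*(27 + f))
(Q(-2) - 137) - 76 = ((-135 + (-2)**2 + 22*(-2)) - 137) - 76 = ((-135 + 4 - 44) - 137) - 76 = (-175 - 137) - 76 = -312 - 76 = -388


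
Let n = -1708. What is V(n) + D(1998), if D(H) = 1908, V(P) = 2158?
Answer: 4066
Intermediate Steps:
V(n) + D(1998) = 2158 + 1908 = 4066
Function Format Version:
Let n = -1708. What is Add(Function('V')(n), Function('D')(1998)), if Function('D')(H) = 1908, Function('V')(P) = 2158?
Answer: 4066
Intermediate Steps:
Add(Function('V')(n), Function('D')(1998)) = Add(2158, 1908) = 4066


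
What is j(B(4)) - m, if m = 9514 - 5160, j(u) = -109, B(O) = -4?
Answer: -4463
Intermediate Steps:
m = 4354
j(B(4)) - m = -109 - 1*4354 = -109 - 4354 = -4463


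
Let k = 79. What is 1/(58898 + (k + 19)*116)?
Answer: 1/70266 ≈ 1.4232e-5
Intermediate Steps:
1/(58898 + (k + 19)*116) = 1/(58898 + (79 + 19)*116) = 1/(58898 + 98*116) = 1/(58898 + 11368) = 1/70266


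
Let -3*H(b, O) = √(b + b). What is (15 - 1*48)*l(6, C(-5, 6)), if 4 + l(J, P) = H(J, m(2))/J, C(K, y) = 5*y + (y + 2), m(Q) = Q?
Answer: 132 + 11*√3/3 ≈ 138.35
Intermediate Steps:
H(b, O) = -√2*√b/3 (H(b, O) = -√(b + b)/3 = -√2*√b/3)
C(K, y) = 2 + 6*y (C(K, y) = 5*y + (2 + y) = 2 + 6*y)
l(J, P) = -4 - √2/(3*√J) (l(J, P) = -4 + (-√2*√J/3)/J = -4 - √2/(3*√J))
(15 - 1*48)*l(6, C(-5, 6)) = (15 - 1*48)*(-4 - √2/(3*√6)) = (15 - 48)*(-4 - √2*√6/6/3) = -33*(-4 - √3/9) = 132 + 11*√3/3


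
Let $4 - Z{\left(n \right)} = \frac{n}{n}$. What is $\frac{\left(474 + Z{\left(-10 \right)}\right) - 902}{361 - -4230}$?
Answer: $- \frac{425}{4591} \approx -0.092572$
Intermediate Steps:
$Z{\left(n \right)} = 3$ ($Z{\left(n \right)} = 4 - \frac{n}{n} = 4 - 1 = 3$)
$\frac{\left(474 + Z{\left(-10 \right)}\right) - 902}{361 - -4230} = \frac{\left(474 + 3\right) - 902}{361 - -4230} = \frac{477 - 902}{361 + 4230} = - \frac{425}{4591}$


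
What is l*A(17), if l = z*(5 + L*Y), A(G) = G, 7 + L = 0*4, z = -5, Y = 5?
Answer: 2550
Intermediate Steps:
L = -7 (L = -7 + 0*4 = -7 + 0 = -7)
l = 150 (l = -5*(5 - 7*5) = -5*(5 - 35) = -5*(-30) = 150)
l*A(17) = 150*17 = 2550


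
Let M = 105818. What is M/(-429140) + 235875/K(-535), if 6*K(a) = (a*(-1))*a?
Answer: -12752562841/2456611930 ≈ -5.1911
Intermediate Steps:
K(a) = -a**2/6 (K(a) = ((a*(-1))*a)/6 = ((-a)*a)/6 = (-a**2)/6 = -a**2/6)
M/(-429140) + 235875/K(-535) = 105818/(-429140) + 235875/((-1/6*(-535)**2)) = 105818*(-1/429140) + 235875/((-1/6*286225)) = -52909/214570 + 235875/(-286225/6) = -52909/214570 + 235875*(-6/286225) = -52909/214570 - 56610/11449 = -12752562841/2456611930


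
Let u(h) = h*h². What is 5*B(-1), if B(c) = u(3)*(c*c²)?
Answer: -135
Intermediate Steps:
u(h) = h³
B(c) = 27*c³ (B(c) = 3³*(c*c²) = 27*c³)
5*B(-1) = 5*(27*(-1)³) = 5*(27*(-1)) = 5*(-27) = -135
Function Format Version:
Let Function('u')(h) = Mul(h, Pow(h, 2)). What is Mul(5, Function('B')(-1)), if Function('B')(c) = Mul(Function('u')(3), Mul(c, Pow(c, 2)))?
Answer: -135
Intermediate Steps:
Function('u')(h) = Pow(h, 3)
Function('B')(c) = Mul(27, Pow(c, 3)) (Function('B')(c) = Mul(Pow(3, 3), Mul(c, Pow(c, 2))) = Mul(27, Pow(c, 3)))
Mul(5, Function('B')(-1)) = Mul(5, Mul(27, Pow(-1, 3))) = Mul(5, Mul(27, -1)) = Mul(5, -27) = -135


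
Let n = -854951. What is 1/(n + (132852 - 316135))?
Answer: -1/1038234 ≈ -9.6317e-7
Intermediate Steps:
1/(n + (132852 - 316135)) = 1/(-854951 + (132852 - 316135)) = 1/(-854951 - 183283) = 1/(-1038234) = -1/1038234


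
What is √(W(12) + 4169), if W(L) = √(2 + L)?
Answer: √(4169 + √14) ≈ 64.597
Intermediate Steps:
√(W(12) + 4169) = √(√(2 + 12) + 4169) = √(√14 + 4169) = √(4169 + √14)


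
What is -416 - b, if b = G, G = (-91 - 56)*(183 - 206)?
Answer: -3797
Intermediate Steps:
G = 3381 (G = -147*(-23) = 3381)
b = 3381
-416 - b = -416 - 1*3381 = -416 - 3381 = -3797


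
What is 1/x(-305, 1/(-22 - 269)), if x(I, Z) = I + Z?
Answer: -291/88756 ≈ -0.0032787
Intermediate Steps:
1/x(-305, 1/(-22 - 269)) = 1/(-305 + 1/(-22 - 269)) = 1/(-305 + 1/(-291)) = 1/(-305 - 1/291) = 1/(-88756/291) = -291/88756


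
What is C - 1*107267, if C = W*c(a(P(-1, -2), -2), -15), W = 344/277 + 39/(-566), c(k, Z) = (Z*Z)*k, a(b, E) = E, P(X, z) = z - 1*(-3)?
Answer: -8450145122/78391 ≈ -1.0779e+5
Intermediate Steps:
P(X, z) = 3 + z (P(X, z) = z + 3 = 3 + z)
c(k, Z) = k*Z² (c(k, Z) = Z²*k = k*Z²)
W = 183901/156782 (W = 344*(1/277) + 39*(-1/566) = 344/277 - 39/566 = 183901/156782 ≈ 1.1730)
C = -41377725/78391 (C = 183901*(-2*(-15)²)/156782 = 183901*(-2*225)/156782 = (183901/156782)*(-450) = -41377725/78391 ≈ -527.84)
C - 1*107267 = -41377725/78391 - 1*107267 = -41377725/78391 - 107267 = -8450145122/78391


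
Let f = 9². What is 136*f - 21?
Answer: 10995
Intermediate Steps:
f = 81
136*f - 21 = 136*81 - 21 = 11016 - 21 = 10995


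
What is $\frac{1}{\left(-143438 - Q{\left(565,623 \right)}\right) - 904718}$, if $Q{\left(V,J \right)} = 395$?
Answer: $- \frac{1}{1048551} \approx -9.537 \cdot 10^{-7}$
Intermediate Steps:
$\frac{1}{\left(-143438 - Q{\left(565,623 \right)}\right) - 904718} = \frac{1}{\left(-143438 - 395\right) - 904718} = \frac{1}{-143833 - 904718} = \frac{1}{-1048551} = - \frac{1}{1048551}$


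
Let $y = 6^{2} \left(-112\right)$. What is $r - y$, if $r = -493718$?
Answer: $-489686$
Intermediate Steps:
$y = -4032$ ($y = 36 \left(-112\right) = -4032$)
$r - y = -493718 - -4032 = -493718 + 4032 = -489686$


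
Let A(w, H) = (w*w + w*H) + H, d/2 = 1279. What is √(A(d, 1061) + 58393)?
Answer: 2*√2329214 ≈ 3052.4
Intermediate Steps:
d = 2558 (d = 2*1279 = 2558)
A(w, H) = H + w² + H*w (A(w, H) = (w² + H*w) + H = H + w² + H*w)
√(A(d, 1061) + 58393) = √((1061 + 2558² + 1061*2558) + 58393) = √((1061 + 6543364 + 2714038) + 58393) = √(9258463 + 58393) = √9316856 = 2*√2329214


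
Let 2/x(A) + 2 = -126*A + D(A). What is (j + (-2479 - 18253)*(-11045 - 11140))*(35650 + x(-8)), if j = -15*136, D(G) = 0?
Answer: 8247574561228380/503 ≈ 1.6397e+13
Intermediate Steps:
x(A) = 2/(-2 - 126*A) (x(A) = 2/(-2 + (-126*A + 0)) = 2/(-2 - 126*A))
j = -2040
(j + (-2479 - 18253)*(-11045 - 11140))*(35650 + x(-8)) = (-2040 + (-2479 - 18253)*(-11045 - 11140))*(35650 - 1/(1 + 63*(-8))) = (-2040 - 20732*(-22185))*(35650 - 1/(1 - 504)) = (-2040 + 459939420)*(35650 - 1/(-503)) = 459937380*(35650 - 1*(-1/503)) = 459937380*(35650 + 1/503) = 459937380*(17931951/503) = 8247574561228380/503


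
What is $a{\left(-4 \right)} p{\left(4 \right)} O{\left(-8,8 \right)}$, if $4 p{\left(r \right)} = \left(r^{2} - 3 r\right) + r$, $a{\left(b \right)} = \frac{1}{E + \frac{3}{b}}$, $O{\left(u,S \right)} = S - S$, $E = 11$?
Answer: $0$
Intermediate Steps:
$O{\left(u,S \right)} = 0$
$a{\left(b \right)} = \frac{1}{11 + \frac{3}{b}}$
$p{\left(r \right)} = - \frac{r}{2} + \frac{r^{2}}{4}$ ($p{\left(r \right)} = \frac{\left(r^{2} - 3 r\right) + r}{4} = \frac{r^{2} - 2 r}{4} = - \frac{r}{2} + \frac{r^{2}}{4}$)
$a{\left(-4 \right)} p{\left(4 \right)} O{\left(-8,8 \right)} = - \frac{4}{3 + 11 \left(-4\right)} \frac{1}{4} \cdot 4 \left(-2 + 4\right) 0 = - \frac{4}{3 - 44} \cdot \frac{1}{4} \cdot 4 \cdot 2 \cdot 0 = - \frac{4}{-41} \cdot 2 \cdot 0 = \left(-4\right) \left(- \frac{1}{41}\right) 2 \cdot 0 = \frac{4}{41} \cdot 2 \cdot 0 = \frac{8}{41} \cdot 0 = 0$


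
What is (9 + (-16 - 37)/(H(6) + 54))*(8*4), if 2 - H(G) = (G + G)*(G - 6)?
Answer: 1804/7 ≈ 257.71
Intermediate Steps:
H(G) = 2 - 2*G*(-6 + G) (H(G) = 2 - (G + G)*(G - 6) = 2 - 2*G*(-6 + G))
(9 + (-16 - 37)/(H(6) + 54))*(8*4) = (9 + (-16 - 37)/((2 - 2*6² + 12*6) + 54))*(8*4) = (9 - 53/((2 - 2*36 + 72) + 54))*32 = (9 - 53/((2 - 72 + 72) + 54))*32 = (9 - 53/(2 + 54))*32 = (9 - 53/56)*32 = (451/56)*32 = 1804/7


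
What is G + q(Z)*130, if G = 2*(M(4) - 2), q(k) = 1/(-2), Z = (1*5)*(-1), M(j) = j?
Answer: -61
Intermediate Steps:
Z = -5 (Z = 5*(-1) = -5)
q(k) = -1/2
G = 4 (G = 2*(4 - 2) = 2*2 = 4)
G + q(Z)*130 = 4 - 1/2*130 = 4 - 65 = -61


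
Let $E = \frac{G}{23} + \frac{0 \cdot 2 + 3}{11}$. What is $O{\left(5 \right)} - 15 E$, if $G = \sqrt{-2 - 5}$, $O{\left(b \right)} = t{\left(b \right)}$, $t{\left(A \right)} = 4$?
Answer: $- \frac{1}{11} - \frac{15 i \sqrt{7}}{23} \approx -0.090909 - 1.7255 i$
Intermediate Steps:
$O{\left(b \right)} = 4$
$G = i \sqrt{7}$ ($G = \sqrt{-7} = i \sqrt{7} \approx 2.6458 i$)
$E = \frac{3}{11} + \frac{i \sqrt{7}}{23}$ ($E = \frac{i \sqrt{7}}{23} + \frac{0 \cdot 2 + 3}{11} = i \sqrt{7} \cdot \frac{1}{23} + \left(0 + 3\right) \frac{1}{11} = \frac{i \sqrt{7}}{23} + 3 \cdot \frac{1}{11} = \frac{i \sqrt{7}}{23} + \frac{3}{11} = \frac{3}{11} + \frac{i \sqrt{7}}{23} \approx 0.27273 + 0.11503 i$)
$O{\left(5 \right)} - 15 E = 4 - 15 \left(\frac{3}{11} + \frac{i \sqrt{7}}{23}\right) = 4 - \left(\frac{45}{11} + \frac{15 i \sqrt{7}}{23}\right) = - \frac{1}{11} - \frac{15 i \sqrt{7}}{23}$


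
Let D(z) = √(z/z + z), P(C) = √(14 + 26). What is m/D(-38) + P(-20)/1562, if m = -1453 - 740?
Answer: √10/781 + 2193*I*√37/37 ≈ 0.004049 + 360.53*I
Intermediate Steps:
m = -2193
P(C) = 2*√10 (P(C) = √40 = 2*√10)
D(z) = √(1 + z)
m/D(-38) + P(-20)/1562 = -2193/√(1 - 38) + (2*√10)/1562 = -2193*(-I*√37/37) + (2*√10)*(1/1562) = -2193*(-I*√37/37) + √10/781 = -(-2193)*I*√37/37 + √10/781 = 2193*I*√37/37 + √10/781 = √10/781 + 2193*I*√37/37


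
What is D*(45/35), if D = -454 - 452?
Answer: -8154/7 ≈ -1164.9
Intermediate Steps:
D = -906
D*(45/35) = -40770/35 = -906*9/7 = -8154/7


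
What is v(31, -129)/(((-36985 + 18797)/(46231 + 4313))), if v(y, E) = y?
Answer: -391716/4547 ≈ -86.148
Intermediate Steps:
v(31, -129)/(((-36985 + 18797)/(46231 + 4313))) = 31/(((-36985 + 18797)/(46231 + 4313))) = 31/((-18188/50544)) = 31/((-18188*1/50544)) = 31/(-4547/12636) = 31*(-12636/4547) = -391716/4547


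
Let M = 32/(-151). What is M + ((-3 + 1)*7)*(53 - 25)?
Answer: -59224/151 ≈ -392.21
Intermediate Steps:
M = -32/151 (M = 32*(-1/151) = -32/151 ≈ -0.21192)
M + ((-3 + 1)*7)*(53 - 25) = -32/151 + ((-3 + 1)*7)*(53 - 25) = -32/151 - 2*7*28 = -32/151 - 14*28 = -32/151 - 392 = -59224/151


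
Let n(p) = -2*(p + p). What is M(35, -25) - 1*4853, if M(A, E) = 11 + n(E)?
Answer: -4742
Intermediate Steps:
n(p) = -4*p
M(A, E) = 11 - 4*E
M(35, -25) - 1*4853 = (11 - 4*(-25)) - 1*4853 = (11 + 100) - 4853 = 111 - 4853 = -4742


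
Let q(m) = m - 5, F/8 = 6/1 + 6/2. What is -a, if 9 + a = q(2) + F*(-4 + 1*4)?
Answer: 12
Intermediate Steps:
F = 72 (F = 8*(6/1 + 6/2) = 8*(6*1 + 6*(½)) = 8*(6 + 3) = 8*9 = 72)
q(m) = -5 + m
a = -12 (a = -9 + ((-5 + 2) + 72*(-4 + 1*4)) = -9 + (-3 + 72*(-4 + 4)) = -9 + (-3 + 72*0) = -9 + (-3 + 0) = -9 - 3 = -12)
-a = -1*(-12) = 12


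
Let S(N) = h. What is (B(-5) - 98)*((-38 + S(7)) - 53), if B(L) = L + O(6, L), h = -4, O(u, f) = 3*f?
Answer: 11210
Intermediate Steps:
S(N) = -4
B(L) = 4*L (B(L) = L + 3*L = 4*L)
(B(-5) - 98)*((-38 + S(7)) - 53) = (4*(-5) - 98)*((-38 - 4) - 53) = (-20 - 98)*(-42 - 53) = -118*(-95) = 11210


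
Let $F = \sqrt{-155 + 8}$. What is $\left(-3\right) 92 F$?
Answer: $- 1932 i \sqrt{3} \approx - 3346.3 i$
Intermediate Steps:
$F = 7 i \sqrt{3}$ ($F = \sqrt{-147} = 7 i \sqrt{3} \approx 12.124 i$)
$\left(-3\right) 92 F = \left(-3\right) 92 \cdot 7 i \sqrt{3} = - 276 \cdot 7 i \sqrt{3} = - 1932 i \sqrt{3}$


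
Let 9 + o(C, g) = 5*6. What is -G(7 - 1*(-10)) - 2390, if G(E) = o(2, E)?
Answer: -2411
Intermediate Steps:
o(C, g) = 21 (o(C, g) = -9 + 5*6 = -9 + 30 = 21)
G(E) = 21
-G(7 - 1*(-10)) - 2390 = -1*21 - 2390 = -21 - 2390 = -2411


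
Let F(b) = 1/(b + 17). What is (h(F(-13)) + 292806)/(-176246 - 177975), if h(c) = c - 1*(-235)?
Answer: -1172165/1416884 ≈ -0.82728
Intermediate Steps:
F(b) = 1/(17 + b)
h(c) = 235 + c (h(c) = c + 235 = 235 + c)
(h(F(-13)) + 292806)/(-176246 - 177975) = ((235 + 1/(17 - 13)) + 292806)/(-176246 - 177975) = ((235 + 1/4) + 292806)/(-354221) = ((235 + ¼) + 292806)*(-1/354221) = (941/4 + 292806)*(-1/354221) = (1172165/4)*(-1/354221) = -1172165/1416884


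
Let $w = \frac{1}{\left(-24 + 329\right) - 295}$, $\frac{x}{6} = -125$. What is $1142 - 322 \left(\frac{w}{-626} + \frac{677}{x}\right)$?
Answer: $\frac{336328697}{234750} \approx 1432.7$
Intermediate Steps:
$x = -750$ ($x = 6 \left(-125\right) = -750$)
$w = \frac{1}{10}$ ($w = \frac{1}{305 - 295} = \frac{1}{10} \approx 0.1$)
$1142 - 322 \left(\frac{w}{-626} + \frac{677}{x}\right) = 1142 - 322 \left(\frac{1}{10 \left(-626\right)} + \frac{677}{-750}\right) = 1142 - 322 \left(\frac{1}{10} \left(- \frac{1}{626}\right) + 677 \left(- \frac{1}{750}\right)\right) = 1142 - 322 \left(- \frac{1}{6260} - \frac{677}{750}\right) = 1142 - - \frac{68244197}{234750} = 1142 + \frac{68244197}{234750} = \frac{336328697}{234750}$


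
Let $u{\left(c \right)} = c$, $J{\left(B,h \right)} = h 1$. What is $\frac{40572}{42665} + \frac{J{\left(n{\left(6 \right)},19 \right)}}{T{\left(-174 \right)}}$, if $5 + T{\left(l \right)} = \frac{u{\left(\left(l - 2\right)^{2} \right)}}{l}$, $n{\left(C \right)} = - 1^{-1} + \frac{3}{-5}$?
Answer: $\frac{3574551}{4219595} \approx 0.84713$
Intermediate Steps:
$n{\left(C \right)} = - \frac{8}{5}$ ($n{\left(C \right)} = \left(-1\right) 1 + 3 \left(- \frac{1}{5}\right) = -1 - \frac{3}{5} = - \frac{8}{5}$)
$J{\left(B,h \right)} = h$
$T{\left(l \right)} = -5 + \frac{\left(-2 + l\right)^{2}}{l}$ ($T{\left(l \right)} = -5 + \frac{\left(l - 2\right)^{2}}{l} = -5 + \frac{\left(-2 + l\right)^{2}}{l}$)
$\frac{40572}{42665} + \frac{J{\left(n{\left(6 \right)},19 \right)}}{T{\left(-174 \right)}} = \frac{40572}{42665} + \frac{19}{-5 + \frac{\left(-2 - 174\right)^{2}}{-174}} = 40572 \cdot \frac{1}{42665} + \frac{19}{-5 - \frac{\left(-176\right)^{2}}{174}} = \frac{252}{265} + \frac{19}{-5 - \frac{15488}{87}} = \frac{252}{265} + \frac{19}{- \frac{15923}{87}} = \frac{252}{265} + 19 \left(- \frac{87}{15923}\right) = \frac{252}{265} - \frac{1653}{15923} = \frac{3574551}{4219595}$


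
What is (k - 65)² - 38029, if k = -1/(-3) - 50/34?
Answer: -87536300/2601 ≈ -33655.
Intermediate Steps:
k = -58/51 (k = -1*(-⅓) - 50*1/34 = ⅓ - 25/17 = -58/51 ≈ -1.1373)
(k - 65)² - 38029 = (-58/51 - 65)² - 38029 = (-3373/51)² - 38029 = 11377129/2601 - 38029 = -87536300/2601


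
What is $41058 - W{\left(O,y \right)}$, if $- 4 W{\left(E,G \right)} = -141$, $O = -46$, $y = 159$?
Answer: $\frac{164091}{4} \approx 41023.0$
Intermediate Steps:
$W{\left(E,G \right)} = \frac{141}{4}$ ($W{\left(E,G \right)} = \left(- \frac{1}{4}\right) \left(-141\right) = \frac{141}{4}$)
$41058 - W{\left(O,y \right)} = 41058 - \frac{141}{4} = \frac{164091}{4}$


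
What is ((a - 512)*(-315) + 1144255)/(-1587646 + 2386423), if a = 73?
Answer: 183220/114111 ≈ 1.6056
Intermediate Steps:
((a - 512)*(-315) + 1144255)/(-1587646 + 2386423) = ((73 - 512)*(-315) + 1144255)/(-1587646 + 2386423) = (-439*(-315) + 1144255)/798777 = (138285 + 1144255)*(1/798777) = 1282540*(1/798777) = 183220/114111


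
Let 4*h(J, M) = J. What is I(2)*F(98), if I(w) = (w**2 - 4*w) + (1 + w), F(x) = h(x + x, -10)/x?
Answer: -1/2 ≈ -0.50000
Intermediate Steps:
h(J, M) = J/4
F(x) = 1/2 (F(x) = ((x + x)/4)/x = ((2*x)/4)/x = (x/2)/x = 1/2)
I(w) = 1 + w**2 - 3*w
I(2)*F(98) = (1 + 2**2 - 3*2)*(1/2) = (1 + 4 - 6)*(1/2) = -1*1/2 = -1/2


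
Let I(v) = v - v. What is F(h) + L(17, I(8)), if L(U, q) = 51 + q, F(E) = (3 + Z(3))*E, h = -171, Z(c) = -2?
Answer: -120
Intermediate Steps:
I(v) = 0
F(E) = E (F(E) = (3 - 2)*E = 1*E = E)
F(h) + L(17, I(8)) = -171 + (51 + 0) = -171 + 51 = -120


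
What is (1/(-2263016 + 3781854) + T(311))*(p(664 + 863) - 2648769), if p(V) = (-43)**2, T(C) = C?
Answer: -625147737901740/759419 ≈ -8.2319e+8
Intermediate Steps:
p(V) = 1849
(1/(-2263016 + 3781854) + T(311))*(p(664 + 863) - 2648769) = (1/(-2263016 + 3781854) + 311)*(1849 - 2648769) = (1/1518838 + 311)*(-2646920) = (472358619/1518838)*(-2646920) = -625147737901740/759419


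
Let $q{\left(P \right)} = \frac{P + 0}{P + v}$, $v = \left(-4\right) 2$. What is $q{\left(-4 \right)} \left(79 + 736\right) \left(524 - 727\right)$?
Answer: $- \frac{165445}{3} \approx -55148.0$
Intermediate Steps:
$v = -8$
$q{\left(P \right)} = \frac{P}{-8 + P}$ ($q{\left(P \right)} = \frac{P + 0}{P - 8} = \frac{P}{-8 + P}$)
$q{\left(-4 \right)} \left(79 + 736\right) \left(524 - 727\right) = - \frac{4}{-8 - 4} \left(79 + 736\right) \left(524 - 727\right) = - \frac{4}{-12} \cdot 815 \left(-203\right) = \left(-4\right) \left(- \frac{1}{12}\right) \left(-165445\right) = \frac{1}{3} \left(-165445\right) = - \frac{165445}{3}$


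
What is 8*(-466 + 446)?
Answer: -160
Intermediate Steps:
8*(-466 + 446) = 8*(-20) = -160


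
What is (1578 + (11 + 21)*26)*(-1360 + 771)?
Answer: -1419490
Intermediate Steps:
(1578 + (11 + 21)*26)*(-1360 + 771) = (1578 + 32*26)*(-589) = (1578 + 832)*(-589) = 2410*(-589) = -1419490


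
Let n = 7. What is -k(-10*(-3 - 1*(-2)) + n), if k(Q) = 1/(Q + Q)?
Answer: -1/34 ≈ -0.029412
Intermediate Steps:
k(Q) = 1/(2*Q)
-k(-10*(-3 - 1*(-2)) + n) = -1/(2*(-10*(-3 - 1*(-2)) + 7)) = -1/(2*(-10*(-3 + 2) + 7)) = -1/(2*(-10*(-1) + 7)) = -1/(2*(10 + 7)) = -1/(2*17) = -1*1/34 = -1/34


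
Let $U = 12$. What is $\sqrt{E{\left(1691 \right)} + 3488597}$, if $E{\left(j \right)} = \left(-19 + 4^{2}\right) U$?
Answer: $\sqrt{3488561} \approx 1867.8$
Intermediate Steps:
$E{\left(j \right)} = -36$ ($E{\left(j \right)} = \left(-19 + 4^{2}\right) 12 = \left(-19 + 16\right) 12 = \left(-3\right) 12 = -36$)
$\sqrt{E{\left(1691 \right)} + 3488597} = \sqrt{-36 + 3488597} = \sqrt{3488561}$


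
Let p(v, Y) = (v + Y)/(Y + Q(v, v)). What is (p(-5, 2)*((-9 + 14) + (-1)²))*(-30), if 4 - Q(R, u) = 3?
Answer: 180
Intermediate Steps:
Q(R, u) = 1 (Q(R, u) = 4 - 1*3 = 4 - 3 = 1)
p(v, Y) = (Y + v)/(1 + Y) (p(v, Y) = (v + Y)/(Y + 1) = (Y + v)/(1 + Y))
(p(-5, 2)*((-9 + 14) + (-1)²))*(-30) = (((2 - 5)/(1 + 2))*((-9 + 14) + (-1)²))*(-30) = ((-3/3)*(5 + 1))*(-30) = (((⅓)*(-3))*6)*(-30) = -1*6*(-30) = -6*(-30) = 180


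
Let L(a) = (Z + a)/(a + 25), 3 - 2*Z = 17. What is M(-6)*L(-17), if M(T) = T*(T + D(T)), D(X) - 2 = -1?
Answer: -90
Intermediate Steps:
Z = -7 (Z = 3/2 - ½*17 = 3/2 - 17/2 = -7)
D(X) = 1 (D(X) = 2 - 1 = 1)
M(T) = T*(1 + T) (M(T) = T*(T + 1) = T*(1 + T))
L(a) = (-7 + a)/(25 + a) (L(a) = (-7 + a)/(a + 25) = (-7 + a)/(25 + a))
M(-6)*L(-17) = (-6*(1 - 6))*((-7 - 17)/(25 - 17)) = (-6*(-5))*(-24/8) = 30*((⅛)*(-24)) = 30*(-3) = -90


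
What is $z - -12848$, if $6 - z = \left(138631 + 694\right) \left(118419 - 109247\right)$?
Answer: $-1277876046$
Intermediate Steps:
$z = -1277888894$ ($z = 6 - \left(138631 + 694\right) \left(118419 - 109247\right) = 6 - 139325 \cdot 9172 = 6 - 1277888900 = -1277888894$)
$z - -12848 = -1277888894 - -12848 = -1277888894 + 12848 = -1277876046$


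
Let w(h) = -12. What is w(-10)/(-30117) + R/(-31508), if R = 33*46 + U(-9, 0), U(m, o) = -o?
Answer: -7556585/158154406 ≈ -0.047780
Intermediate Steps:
R = 1518 (R = 33*46 - 1*0 = 1518 + 0 = 1518)
w(-10)/(-30117) + R/(-31508) = -12/(-30117) + 1518/(-31508) = -12*(-1/30117) + 1518*(-1/31508) = 4/10039 - 759/15754 = -7556585/158154406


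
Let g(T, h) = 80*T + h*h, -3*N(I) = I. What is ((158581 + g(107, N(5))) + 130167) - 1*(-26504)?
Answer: 2914333/9 ≈ 3.2382e+5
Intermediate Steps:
N(I) = -I/3
g(T, h) = h² + 80*T (g(T, h) = 80*T + h² = h² + 80*T)
((158581 + g(107, N(5))) + 130167) - 1*(-26504) = ((158581 + ((-⅓*5)² + 80*107)) + 130167) - 1*(-26504) = ((158581 + ((-5/3)² + 8560)) + 130167) + 26504 = ((158581 + (25/9 + 8560)) + 130167) + 26504 = ((158581 + 77065/9) + 130167) + 26504 = (1504294/9 + 130167) + 26504 = 2675797/9 + 26504 = 2914333/9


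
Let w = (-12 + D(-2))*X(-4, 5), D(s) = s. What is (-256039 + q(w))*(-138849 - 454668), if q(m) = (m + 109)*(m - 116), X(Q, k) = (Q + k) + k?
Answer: 154931084163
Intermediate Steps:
X(Q, k) = Q + 2*k
w = -84 (w = (-12 - 2)*(-4 + 2*5) = -14*(-4 + 10) = -14*6 = -84)
q(m) = (-116 + m)*(109 + m) (q(m) = (109 + m)*(-116 + m) = (-116 + m)*(109 + m))
(-256039 + q(w))*(-138849 - 454668) = (-256039 + (-12644 + (-84)² - 7*(-84)))*(-138849 - 454668) = (-256039 + (-12644 + 7056 + 588))*(-593517) = (-256039 - 5000)*(-593517) = -261039*(-593517) = 154931084163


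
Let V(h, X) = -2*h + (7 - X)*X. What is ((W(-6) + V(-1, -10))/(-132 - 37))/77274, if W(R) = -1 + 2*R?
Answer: 181/13059306 ≈ 1.3860e-5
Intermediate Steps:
V(h, X) = -2*h + X*(7 - X)
((W(-6) + V(-1, -10))/(-132 - 37))/77274 = (((-1 + 2*(-6)) + (-1*(-10)² - 2*(-1) + 7*(-10)))/(-132 - 37))/77274 = (((-1 - 12) + (-1*100 + 2 - 70))/(-169))*(1/77274) = -(-13 + (-100 + 2 - 70))/169*(1/77274) = -(-13 - 168)/169*(1/77274) = -1/169*(-181)*(1/77274) = (181/169)*(1/77274) = 181/13059306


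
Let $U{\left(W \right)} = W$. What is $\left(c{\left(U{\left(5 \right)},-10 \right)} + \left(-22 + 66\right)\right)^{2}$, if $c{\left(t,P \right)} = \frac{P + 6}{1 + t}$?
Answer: $\frac{16900}{9} \approx 1877.8$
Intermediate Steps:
$c{\left(t,P \right)} = \frac{6 + P}{1 + t}$
$\left(c{\left(U{\left(5 \right)},-10 \right)} + \left(-22 + 66\right)\right)^{2} = \left(\frac{6 - 10}{1 + 5} + \left(-22 + 66\right)\right)^{2} = \left(\frac{1}{6} \left(-4\right) + 44\right)^{2} = \left(- \frac{2}{3} + 44\right)^{2} = \left(\frac{130}{3}\right)^{2} = \frac{16900}{9}$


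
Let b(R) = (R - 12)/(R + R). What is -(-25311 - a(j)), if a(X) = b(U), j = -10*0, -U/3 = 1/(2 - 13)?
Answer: 50579/2 ≈ 25290.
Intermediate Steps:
U = 3/11 (U = -3/(2 - 13) = -3/(-11) = -3*(-1/11) = 3/11 ≈ 0.27273)
b(R) = (-12 + R)/(2*R) (b(R) = (-12 + R)/((2*R)) = (-12 + R)*(1/(2*R)) = (-12 + R)/(2*R))
j = 0
a(X) = -43/2 (a(X) = (-12 + 3/11)/(2*(3/11)) = (½)*(11/3)*(-129/11) = -43/2)
-(-25311 - a(j)) = -(-25311 - 1*(-43/2)) = -(-25311 + 43/2) = -1*(-50579/2) = 50579/2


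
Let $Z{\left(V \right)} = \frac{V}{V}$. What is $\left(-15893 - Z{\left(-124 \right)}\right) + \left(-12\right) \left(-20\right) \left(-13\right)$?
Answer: $-19014$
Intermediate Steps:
$Z{\left(V \right)} = 1$
$\left(-15893 - Z{\left(-124 \right)}\right) + \left(-12\right) \left(-20\right) \left(-13\right) = \left(-15893 - 1\right) + \left(-12\right) \left(-20\right) \left(-13\right) = \left(-15893 - 1\right) + 240 \left(-13\right) = -15894 - 3120 = -19014$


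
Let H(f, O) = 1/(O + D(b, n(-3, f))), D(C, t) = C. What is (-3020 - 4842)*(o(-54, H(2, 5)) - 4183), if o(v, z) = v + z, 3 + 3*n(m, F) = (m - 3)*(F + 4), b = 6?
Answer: 366416372/11 ≈ 3.3311e+7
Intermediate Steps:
n(m, F) = -1 + (-3 + m)*(4 + F)/3 (n(m, F) = -1 + ((m - 3)*(F + 4))/3 = -1 + ((-3 + m)*(4 + F))/3 = -1 + (-3 + m)*(4 + F)/3)
H(f, O) = 1/(6 + O) (H(f, O) = 1/(O + 6) = 1/(6 + O))
(-3020 - 4842)*(o(-54, H(2, 5)) - 4183) = (-3020 - 4842)*((-54 + 1/(6 + 5)) - 4183) = -7862*((-54 + 1/11) - 4183) = -7862*(-593/11 - 4183) = -7862*(-46606/11) = 366416372/11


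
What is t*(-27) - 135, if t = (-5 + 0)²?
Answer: -810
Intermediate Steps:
t = 25 (t = (-5)² = 25)
t*(-27) - 135 = 25*(-27) - 135 = -675 - 135 = -810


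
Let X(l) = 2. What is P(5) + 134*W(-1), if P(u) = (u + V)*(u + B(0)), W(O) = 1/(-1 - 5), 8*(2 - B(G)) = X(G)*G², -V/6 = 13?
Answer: -1600/3 ≈ -533.33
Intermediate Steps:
V = -78 (V = -6*13 = -78)
B(G) = 2 - G²/4
W(O) = -⅙ (W(O) = 1/(-6) = -⅙)
P(u) = (-78 + u)*(2 + u) (P(u) = (u - 78)*(u + (2 - ¼*0²)) = (-78 + u)*(u + (2 - ¼*0)) = (-78 + u)*(u + (2 + 0)) = (-78 + u)*(u + 2) = (-78 + u)*(2 + u))
P(5) + 134*W(-1) = (-156 + 5² - 76*5) + 134*(-⅙) = (-156 + 25 - 380) - 67/3 = -511 - 67/3 = -1600/3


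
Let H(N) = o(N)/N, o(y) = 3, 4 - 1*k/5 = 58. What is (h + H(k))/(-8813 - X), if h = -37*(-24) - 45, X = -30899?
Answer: 75869/1987740 ≈ 0.038168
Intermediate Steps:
k = -270 (k = 20 - 5*58 = 20 - 290 = -270)
H(N) = 3/N
h = 843 (h = 888 - 45 = 843)
(h + H(k))/(-8813 - X) = (843 + 3/(-270))/(-8813 - 1*(-30899)) = (843 + 3*(-1/270))/(-8813 + 30899) = (843 - 1/90)/22086 = (75869/90)*(1/22086) = 75869/1987740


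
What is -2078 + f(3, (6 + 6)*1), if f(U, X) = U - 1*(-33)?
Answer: -2042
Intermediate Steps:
f(U, X) = 33 + U (f(U, X) = U + 33 = 33 + U)
-2078 + f(3, (6 + 6)*1) = -2078 + (33 + 3) = -2078 + 36 = -2042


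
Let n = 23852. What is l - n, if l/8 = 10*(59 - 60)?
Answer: -23932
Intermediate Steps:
l = -80 (l = 8*(10*(59 - 60)) = 8*(10*(-1)) = 8*(-10) = -80)
l - n = -80 - 1*23852 = -80 - 23852 = -23932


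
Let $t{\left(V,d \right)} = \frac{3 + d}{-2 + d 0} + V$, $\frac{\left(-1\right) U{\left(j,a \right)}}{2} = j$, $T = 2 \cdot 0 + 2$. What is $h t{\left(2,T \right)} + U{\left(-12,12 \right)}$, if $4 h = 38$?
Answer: $\frac{77}{4} \approx 19.25$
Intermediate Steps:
$T = 2$ ($T = 0 + 2 = 2$)
$U{\left(j,a \right)} = - 2 j$
$t{\left(V,d \right)} = - \frac{3}{2} + V - \frac{d}{2}$ ($t{\left(V,d \right)} = \frac{3 + d}{-2 + 0} + V = \frac{3 + d}{-2} + V = \left(3 + d\right) \left(- \frac{1}{2}\right) + V = \left(- \frac{3}{2} - \frac{d}{2}\right) + V = - \frac{3}{2} + V - \frac{d}{2}$)
$h = \frac{19}{2}$ ($h = \frac{1}{4} \cdot 38 = \frac{19}{2} \approx 9.5$)
$h t{\left(2,T \right)} + U{\left(-12,12 \right)} = \frac{19 \left(- \frac{3}{2} + 2 - 1\right)}{2} - -24 = \frac{19 \left(- \frac{3}{2} + 2 - 1\right)}{2} + 24 = \frac{19}{2} \left(- \frac{1}{2}\right) + 24 = - \frac{19}{4} + 24 = \frac{77}{4}$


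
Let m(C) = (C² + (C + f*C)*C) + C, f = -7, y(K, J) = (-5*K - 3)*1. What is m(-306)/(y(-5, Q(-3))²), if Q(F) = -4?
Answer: -234243/242 ≈ -967.95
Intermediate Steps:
y(K, J) = -3 - 5*K (y(K, J) = (-3 - 5*K)*1 = -3 - 5*K)
m(C) = C - 5*C² (m(C) = (C² + (C - 7*C)*C) + C = (C² + (-6*C)*C) + C = (C² - 6*C²) + C = -5*C² + C = C - 5*C²)
m(-306)/(y(-5, Q(-3))²) = (-306*(1 - 5*(-306)))/((-3 - 5*(-5))²) = (-306*(1 + 1530))/((-3 + 25)²) = (-306*1531)/(22²) = -468486/484 = -468486*1/484 = -234243/242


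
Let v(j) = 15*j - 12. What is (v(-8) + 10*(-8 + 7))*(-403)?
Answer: 57226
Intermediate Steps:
v(j) = -12 + 15*j
(v(-8) + 10*(-8 + 7))*(-403) = ((-12 + 15*(-8)) + 10*(-8 + 7))*(-403) = ((-12 - 120) + 10*(-1))*(-403) = (-132 - 10)*(-403) = -142*(-403) = 57226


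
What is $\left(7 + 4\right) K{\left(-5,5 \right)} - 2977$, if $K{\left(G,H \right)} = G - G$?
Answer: $-2977$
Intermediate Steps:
$K{\left(G,H \right)} = 0$
$\left(7 + 4\right) K{\left(-5,5 \right)} - 2977 = \left(7 + 4\right) 0 - 2977 = 11 \cdot 0 - 2977 = 0 - 2977 = -2977$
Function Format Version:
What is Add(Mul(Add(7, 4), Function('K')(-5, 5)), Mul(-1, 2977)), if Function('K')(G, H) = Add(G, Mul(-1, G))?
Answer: -2977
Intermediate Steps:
Function('K')(G, H) = 0
Add(Mul(Add(7, 4), Function('K')(-5, 5)), Mul(-1, 2977)) = Add(Mul(Add(7, 4), 0), Mul(-1, 2977)) = Add(Mul(11, 0), -2977) = Add(0, -2977) = -2977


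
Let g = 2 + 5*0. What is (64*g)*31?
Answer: 3968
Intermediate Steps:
g = 2 (g = 2 + 0 = 2)
(64*g)*31 = (64*2)*31 = 128*31 = 3968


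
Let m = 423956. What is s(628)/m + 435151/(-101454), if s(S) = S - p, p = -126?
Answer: -1773157510/413577231 ≈ -4.2874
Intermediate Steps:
s(S) = 126 + S (s(S) = S - 1*(-126) = S + 126 = 126 + S)
s(628)/m + 435151/(-101454) = (126 + 628)/423956 + 435151/(-101454) = 754*(1/423956) + 435151*(-1/101454) = 29/16306 - 435151/101454 = -1773157510/413577231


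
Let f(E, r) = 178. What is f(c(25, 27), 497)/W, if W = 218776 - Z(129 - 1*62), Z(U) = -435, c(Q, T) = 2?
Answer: 178/219211 ≈ 0.00081200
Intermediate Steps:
W = 219211 (W = 218776 - 1*(-435) = 218776 + 435 = 219211)
f(c(25, 27), 497)/W = 178/219211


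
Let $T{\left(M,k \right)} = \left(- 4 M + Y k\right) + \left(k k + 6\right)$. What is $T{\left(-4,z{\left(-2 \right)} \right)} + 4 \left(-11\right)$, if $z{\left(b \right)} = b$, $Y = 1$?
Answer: $-20$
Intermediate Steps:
$T{\left(M,k \right)} = 6 + k + k^{2} - 4 M$ ($T{\left(M,k \right)} = \left(- 4 M + 1 k\right) + \left(k k + 6\right) = \left(- 4 M + k\right) + \left(k^{2} + 6\right) = \left(k - 4 M\right) + \left(6 + k^{2}\right) = 6 + k + k^{2} - 4 M$)
$T{\left(-4,z{\left(-2 \right)} \right)} + 4 \left(-11\right) = \left(6 - 2 + \left(-2\right)^{2} - -16\right) + 4 \left(-11\right) = \left(6 - 2 + 4 + 16\right) - 44 = 24 - 44 = -20$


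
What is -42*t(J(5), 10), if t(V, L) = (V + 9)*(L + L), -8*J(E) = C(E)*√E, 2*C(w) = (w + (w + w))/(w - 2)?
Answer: -7560 + 525*√5/2 ≈ -6973.0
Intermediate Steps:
C(w) = 3*w/(2*(-2 + w)) (C(w) = ((w + (w + w))/(w - 2))/2 = ((w + 2*w)/(-2 + w))/2 = ((3*w)/(-2 + w))/2 = (3*w/(-2 + w))/2 = 3*w/(2*(-2 + w)))
J(E) = -3*E^(3/2)/(16*(-2 + E)) (J(E) = -3*E/(2*(-2 + E))*√E/8 = -3*E^(3/2)/(16*(-2 + E)))
t(V, L) = 2*L*(9 + V) (t(V, L) = (9 + V)*(2*L) = 2*L*(9 + V))
-42*t(J(5), 10) = -84*10*(9 - 3*5^(3/2)/(-32 + 16*5)) = -84*10*(9 - 3*5*√5/(-32 + 80)) = -84*10*(9 - 3*5*√5/48) = -84*10*(9 - 3*5*√5*1/48) = -84*10*(9 - 5*√5/16) = -42*(180 - 25*√5/4) = -7560 + 525*√5/2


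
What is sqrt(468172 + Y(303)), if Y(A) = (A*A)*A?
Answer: sqrt(28286299) ≈ 5318.5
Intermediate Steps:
Y(A) = A**3 (Y(A) = A**2*A = A**3)
sqrt(468172 + Y(303)) = sqrt(468172 + 303**3) = sqrt(468172 + 27818127) = sqrt(28286299)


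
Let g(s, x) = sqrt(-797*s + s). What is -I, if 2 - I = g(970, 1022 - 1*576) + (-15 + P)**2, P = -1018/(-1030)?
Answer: 51540206/265225 + 2*I*sqrt(193030) ≈ 194.33 + 878.7*I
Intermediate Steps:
P = 509/515 (P = -1018*(-1/1030) = 509/515 ≈ 0.98835)
g(s, x) = 2*sqrt(199)*sqrt(-s) (g(s, x) = sqrt(-796*s) = 2*sqrt(199)*sqrt(-s))
I = -51540206/265225 - 2*I*sqrt(193030) (I = 2 - (2*sqrt(199)*sqrt(-1*970) + (-15 + 509/515)**2) = 2 - (2*sqrt(199)*sqrt(-970) + (-7216/515)**2) = 2 - (2*sqrt(199)*(I*sqrt(970)) + 52070656/265225) = 2 - (2*I*sqrt(193030) + 52070656/265225) = 2 - (52070656/265225 + 2*I*sqrt(193030)) = 2 + (-52070656/265225 - 2*I*sqrt(193030)) = -51540206/265225 - 2*I*sqrt(193030) ≈ -194.33 - 878.7*I)
-I = -(-51540206/265225 - 2*I*sqrt(193030)) = 51540206/265225 + 2*I*sqrt(193030)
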